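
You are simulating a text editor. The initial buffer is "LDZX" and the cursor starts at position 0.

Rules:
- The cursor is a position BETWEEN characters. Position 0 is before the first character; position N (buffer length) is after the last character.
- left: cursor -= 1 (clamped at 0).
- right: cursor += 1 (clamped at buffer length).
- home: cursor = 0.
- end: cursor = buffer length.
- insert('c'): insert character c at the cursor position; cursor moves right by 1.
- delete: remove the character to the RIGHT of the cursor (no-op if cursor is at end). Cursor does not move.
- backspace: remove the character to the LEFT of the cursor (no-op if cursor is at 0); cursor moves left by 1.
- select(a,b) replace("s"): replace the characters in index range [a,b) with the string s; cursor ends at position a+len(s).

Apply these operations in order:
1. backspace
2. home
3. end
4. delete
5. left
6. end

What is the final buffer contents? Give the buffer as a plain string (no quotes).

After op 1 (backspace): buf='LDZX' cursor=0
After op 2 (home): buf='LDZX' cursor=0
After op 3 (end): buf='LDZX' cursor=4
After op 4 (delete): buf='LDZX' cursor=4
After op 5 (left): buf='LDZX' cursor=3
After op 6 (end): buf='LDZX' cursor=4

Answer: LDZX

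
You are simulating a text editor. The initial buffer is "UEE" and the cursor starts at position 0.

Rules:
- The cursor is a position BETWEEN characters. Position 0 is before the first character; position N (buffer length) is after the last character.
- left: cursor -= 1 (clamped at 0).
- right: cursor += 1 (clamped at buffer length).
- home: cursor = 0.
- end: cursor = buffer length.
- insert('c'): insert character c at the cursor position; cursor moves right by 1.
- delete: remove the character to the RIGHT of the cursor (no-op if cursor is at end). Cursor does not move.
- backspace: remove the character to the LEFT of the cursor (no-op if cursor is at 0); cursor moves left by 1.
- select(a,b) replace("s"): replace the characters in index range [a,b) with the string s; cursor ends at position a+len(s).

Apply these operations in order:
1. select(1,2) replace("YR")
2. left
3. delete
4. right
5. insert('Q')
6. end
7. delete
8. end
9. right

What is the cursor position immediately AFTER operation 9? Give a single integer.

After op 1 (select(1,2) replace("YR")): buf='UYRE' cursor=3
After op 2 (left): buf='UYRE' cursor=2
After op 3 (delete): buf='UYE' cursor=2
After op 4 (right): buf='UYE' cursor=3
After op 5 (insert('Q')): buf='UYEQ' cursor=4
After op 6 (end): buf='UYEQ' cursor=4
After op 7 (delete): buf='UYEQ' cursor=4
After op 8 (end): buf='UYEQ' cursor=4
After op 9 (right): buf='UYEQ' cursor=4

Answer: 4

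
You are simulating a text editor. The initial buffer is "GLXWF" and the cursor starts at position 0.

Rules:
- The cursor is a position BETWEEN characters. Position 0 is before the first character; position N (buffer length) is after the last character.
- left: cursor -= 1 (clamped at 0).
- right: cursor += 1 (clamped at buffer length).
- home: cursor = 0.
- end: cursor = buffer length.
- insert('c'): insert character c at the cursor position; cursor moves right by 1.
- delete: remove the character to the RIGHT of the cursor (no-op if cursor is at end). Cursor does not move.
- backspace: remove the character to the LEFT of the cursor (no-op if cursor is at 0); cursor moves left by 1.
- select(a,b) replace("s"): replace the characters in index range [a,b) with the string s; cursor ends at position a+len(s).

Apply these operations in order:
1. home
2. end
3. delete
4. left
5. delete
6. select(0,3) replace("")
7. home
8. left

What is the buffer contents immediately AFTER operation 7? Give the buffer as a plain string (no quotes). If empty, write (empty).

After op 1 (home): buf='GLXWF' cursor=0
After op 2 (end): buf='GLXWF' cursor=5
After op 3 (delete): buf='GLXWF' cursor=5
After op 4 (left): buf='GLXWF' cursor=4
After op 5 (delete): buf='GLXW' cursor=4
After op 6 (select(0,3) replace("")): buf='W' cursor=0
After op 7 (home): buf='W' cursor=0

Answer: W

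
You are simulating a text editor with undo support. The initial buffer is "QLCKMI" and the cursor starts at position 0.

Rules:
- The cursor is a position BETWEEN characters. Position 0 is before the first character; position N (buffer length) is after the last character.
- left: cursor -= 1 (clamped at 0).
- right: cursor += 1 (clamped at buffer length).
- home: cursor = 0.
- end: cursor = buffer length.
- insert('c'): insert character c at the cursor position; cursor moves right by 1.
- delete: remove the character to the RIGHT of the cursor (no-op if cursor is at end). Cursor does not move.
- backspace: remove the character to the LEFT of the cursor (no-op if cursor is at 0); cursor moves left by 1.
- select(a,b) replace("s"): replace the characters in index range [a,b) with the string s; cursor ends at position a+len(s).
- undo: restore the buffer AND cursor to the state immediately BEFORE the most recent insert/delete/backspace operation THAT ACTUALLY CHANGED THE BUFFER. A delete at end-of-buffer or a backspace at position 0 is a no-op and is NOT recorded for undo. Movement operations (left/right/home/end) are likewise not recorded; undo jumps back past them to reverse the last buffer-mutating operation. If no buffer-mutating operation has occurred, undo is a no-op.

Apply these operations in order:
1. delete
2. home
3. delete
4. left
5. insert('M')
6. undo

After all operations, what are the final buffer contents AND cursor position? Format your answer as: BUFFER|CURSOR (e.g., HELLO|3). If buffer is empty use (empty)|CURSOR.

After op 1 (delete): buf='LCKMI' cursor=0
After op 2 (home): buf='LCKMI' cursor=0
After op 3 (delete): buf='CKMI' cursor=0
After op 4 (left): buf='CKMI' cursor=0
After op 5 (insert('M')): buf='MCKMI' cursor=1
After op 6 (undo): buf='CKMI' cursor=0

Answer: CKMI|0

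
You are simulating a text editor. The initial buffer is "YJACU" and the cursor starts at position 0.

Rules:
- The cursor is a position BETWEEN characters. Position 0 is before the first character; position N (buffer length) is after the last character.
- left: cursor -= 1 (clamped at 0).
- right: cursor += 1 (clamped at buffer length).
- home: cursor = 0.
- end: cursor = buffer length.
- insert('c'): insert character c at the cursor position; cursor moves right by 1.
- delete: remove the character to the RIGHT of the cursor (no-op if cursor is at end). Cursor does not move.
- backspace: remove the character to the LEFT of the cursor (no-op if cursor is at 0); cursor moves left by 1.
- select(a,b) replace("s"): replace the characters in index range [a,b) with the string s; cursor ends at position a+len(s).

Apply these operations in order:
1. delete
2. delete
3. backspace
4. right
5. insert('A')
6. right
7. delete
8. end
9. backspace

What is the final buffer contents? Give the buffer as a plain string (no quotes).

Answer: AA

Derivation:
After op 1 (delete): buf='JACU' cursor=0
After op 2 (delete): buf='ACU' cursor=0
After op 3 (backspace): buf='ACU' cursor=0
After op 4 (right): buf='ACU' cursor=1
After op 5 (insert('A')): buf='AACU' cursor=2
After op 6 (right): buf='AACU' cursor=3
After op 7 (delete): buf='AAC' cursor=3
After op 8 (end): buf='AAC' cursor=3
After op 9 (backspace): buf='AA' cursor=2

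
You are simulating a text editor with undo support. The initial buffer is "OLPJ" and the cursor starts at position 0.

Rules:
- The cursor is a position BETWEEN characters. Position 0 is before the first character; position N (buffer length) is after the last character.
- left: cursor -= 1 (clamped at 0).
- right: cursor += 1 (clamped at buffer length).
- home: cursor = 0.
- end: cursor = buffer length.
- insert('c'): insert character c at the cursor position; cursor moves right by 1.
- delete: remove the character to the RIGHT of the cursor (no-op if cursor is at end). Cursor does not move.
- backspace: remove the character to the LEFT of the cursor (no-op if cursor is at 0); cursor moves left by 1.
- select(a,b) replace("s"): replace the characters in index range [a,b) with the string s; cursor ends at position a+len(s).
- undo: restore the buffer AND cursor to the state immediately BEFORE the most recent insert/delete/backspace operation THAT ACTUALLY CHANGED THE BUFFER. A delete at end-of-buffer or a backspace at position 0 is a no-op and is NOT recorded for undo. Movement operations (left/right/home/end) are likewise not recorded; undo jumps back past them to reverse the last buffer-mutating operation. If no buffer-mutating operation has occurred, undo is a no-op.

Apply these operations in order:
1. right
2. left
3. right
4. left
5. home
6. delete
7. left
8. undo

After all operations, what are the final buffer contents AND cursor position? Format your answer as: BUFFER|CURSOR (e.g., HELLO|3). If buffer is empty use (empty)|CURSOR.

Answer: OLPJ|0

Derivation:
After op 1 (right): buf='OLPJ' cursor=1
After op 2 (left): buf='OLPJ' cursor=0
After op 3 (right): buf='OLPJ' cursor=1
After op 4 (left): buf='OLPJ' cursor=0
After op 5 (home): buf='OLPJ' cursor=0
After op 6 (delete): buf='LPJ' cursor=0
After op 7 (left): buf='LPJ' cursor=0
After op 8 (undo): buf='OLPJ' cursor=0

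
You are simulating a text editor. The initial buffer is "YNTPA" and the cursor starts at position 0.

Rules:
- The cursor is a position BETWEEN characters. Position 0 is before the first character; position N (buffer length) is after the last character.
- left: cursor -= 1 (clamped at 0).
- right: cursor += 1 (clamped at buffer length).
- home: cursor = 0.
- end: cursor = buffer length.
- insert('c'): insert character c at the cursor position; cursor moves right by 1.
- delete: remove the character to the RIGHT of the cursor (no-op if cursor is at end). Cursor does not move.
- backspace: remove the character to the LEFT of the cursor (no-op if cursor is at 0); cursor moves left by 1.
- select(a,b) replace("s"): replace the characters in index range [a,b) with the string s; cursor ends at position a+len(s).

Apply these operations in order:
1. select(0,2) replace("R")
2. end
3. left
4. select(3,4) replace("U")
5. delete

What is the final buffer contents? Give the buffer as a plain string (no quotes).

After op 1 (select(0,2) replace("R")): buf='RTPA' cursor=1
After op 2 (end): buf='RTPA' cursor=4
After op 3 (left): buf='RTPA' cursor=3
After op 4 (select(3,4) replace("U")): buf='RTPU' cursor=4
After op 5 (delete): buf='RTPU' cursor=4

Answer: RTPU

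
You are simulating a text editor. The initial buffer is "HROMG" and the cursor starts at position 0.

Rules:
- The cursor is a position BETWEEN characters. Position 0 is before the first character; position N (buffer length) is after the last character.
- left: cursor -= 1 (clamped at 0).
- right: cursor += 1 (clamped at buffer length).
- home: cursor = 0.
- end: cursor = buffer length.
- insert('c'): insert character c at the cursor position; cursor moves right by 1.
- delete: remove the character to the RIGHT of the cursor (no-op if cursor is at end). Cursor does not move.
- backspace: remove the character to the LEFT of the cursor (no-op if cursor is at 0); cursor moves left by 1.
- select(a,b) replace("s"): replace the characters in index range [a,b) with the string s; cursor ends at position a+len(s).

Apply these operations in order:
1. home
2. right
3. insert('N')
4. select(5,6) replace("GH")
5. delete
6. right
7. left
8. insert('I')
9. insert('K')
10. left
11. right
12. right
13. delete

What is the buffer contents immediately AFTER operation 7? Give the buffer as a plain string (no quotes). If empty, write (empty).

After op 1 (home): buf='HROMG' cursor=0
After op 2 (right): buf='HROMG' cursor=1
After op 3 (insert('N')): buf='HNROMG' cursor=2
After op 4 (select(5,6) replace("GH")): buf='HNROMGH' cursor=7
After op 5 (delete): buf='HNROMGH' cursor=7
After op 6 (right): buf='HNROMGH' cursor=7
After op 7 (left): buf='HNROMGH' cursor=6

Answer: HNROMGH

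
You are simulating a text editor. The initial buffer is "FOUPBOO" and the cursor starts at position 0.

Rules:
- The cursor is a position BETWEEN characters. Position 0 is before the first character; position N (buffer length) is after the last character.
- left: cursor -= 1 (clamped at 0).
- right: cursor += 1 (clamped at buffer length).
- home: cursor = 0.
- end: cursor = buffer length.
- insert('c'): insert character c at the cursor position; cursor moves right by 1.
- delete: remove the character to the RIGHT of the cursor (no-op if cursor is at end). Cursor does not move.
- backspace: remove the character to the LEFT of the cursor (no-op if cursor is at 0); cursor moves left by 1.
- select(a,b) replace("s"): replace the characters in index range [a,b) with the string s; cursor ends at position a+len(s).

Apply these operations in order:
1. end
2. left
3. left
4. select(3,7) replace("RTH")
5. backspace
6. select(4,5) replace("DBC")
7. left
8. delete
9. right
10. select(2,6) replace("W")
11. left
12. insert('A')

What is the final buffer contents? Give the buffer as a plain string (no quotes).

After op 1 (end): buf='FOUPBOO' cursor=7
After op 2 (left): buf='FOUPBOO' cursor=6
After op 3 (left): buf='FOUPBOO' cursor=5
After op 4 (select(3,7) replace("RTH")): buf='FOURTH' cursor=6
After op 5 (backspace): buf='FOURT' cursor=5
After op 6 (select(4,5) replace("DBC")): buf='FOURDBC' cursor=7
After op 7 (left): buf='FOURDBC' cursor=6
After op 8 (delete): buf='FOURDB' cursor=6
After op 9 (right): buf='FOURDB' cursor=6
After op 10 (select(2,6) replace("W")): buf='FOW' cursor=3
After op 11 (left): buf='FOW' cursor=2
After op 12 (insert('A')): buf='FOAW' cursor=3

Answer: FOAW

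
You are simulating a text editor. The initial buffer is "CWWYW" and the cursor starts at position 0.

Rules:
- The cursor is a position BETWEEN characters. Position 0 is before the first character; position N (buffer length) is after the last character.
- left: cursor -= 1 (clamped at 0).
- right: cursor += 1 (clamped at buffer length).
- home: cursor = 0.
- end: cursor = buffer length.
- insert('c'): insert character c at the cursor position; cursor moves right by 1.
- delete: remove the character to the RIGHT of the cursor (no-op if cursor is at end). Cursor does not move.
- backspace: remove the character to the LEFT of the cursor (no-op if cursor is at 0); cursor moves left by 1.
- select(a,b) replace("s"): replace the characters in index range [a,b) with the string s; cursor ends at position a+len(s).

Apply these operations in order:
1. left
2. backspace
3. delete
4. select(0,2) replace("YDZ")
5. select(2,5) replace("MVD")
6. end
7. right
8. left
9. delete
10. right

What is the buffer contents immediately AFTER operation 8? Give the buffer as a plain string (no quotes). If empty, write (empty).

After op 1 (left): buf='CWWYW' cursor=0
After op 2 (backspace): buf='CWWYW' cursor=0
After op 3 (delete): buf='WWYW' cursor=0
After op 4 (select(0,2) replace("YDZ")): buf='YDZYW' cursor=3
After op 5 (select(2,5) replace("MVD")): buf='YDMVD' cursor=5
After op 6 (end): buf='YDMVD' cursor=5
After op 7 (right): buf='YDMVD' cursor=5
After op 8 (left): buf='YDMVD' cursor=4

Answer: YDMVD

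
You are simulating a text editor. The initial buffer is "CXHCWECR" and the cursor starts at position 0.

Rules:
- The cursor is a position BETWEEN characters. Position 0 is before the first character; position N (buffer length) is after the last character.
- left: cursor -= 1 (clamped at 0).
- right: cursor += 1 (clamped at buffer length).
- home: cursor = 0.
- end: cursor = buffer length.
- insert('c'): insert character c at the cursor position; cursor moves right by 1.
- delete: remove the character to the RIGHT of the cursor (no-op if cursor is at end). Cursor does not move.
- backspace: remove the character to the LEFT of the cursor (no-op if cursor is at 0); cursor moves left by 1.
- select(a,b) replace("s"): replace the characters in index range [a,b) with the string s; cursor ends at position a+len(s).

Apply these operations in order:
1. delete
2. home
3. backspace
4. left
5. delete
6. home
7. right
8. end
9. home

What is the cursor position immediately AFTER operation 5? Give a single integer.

Answer: 0

Derivation:
After op 1 (delete): buf='XHCWECR' cursor=0
After op 2 (home): buf='XHCWECR' cursor=0
After op 3 (backspace): buf='XHCWECR' cursor=0
After op 4 (left): buf='XHCWECR' cursor=0
After op 5 (delete): buf='HCWECR' cursor=0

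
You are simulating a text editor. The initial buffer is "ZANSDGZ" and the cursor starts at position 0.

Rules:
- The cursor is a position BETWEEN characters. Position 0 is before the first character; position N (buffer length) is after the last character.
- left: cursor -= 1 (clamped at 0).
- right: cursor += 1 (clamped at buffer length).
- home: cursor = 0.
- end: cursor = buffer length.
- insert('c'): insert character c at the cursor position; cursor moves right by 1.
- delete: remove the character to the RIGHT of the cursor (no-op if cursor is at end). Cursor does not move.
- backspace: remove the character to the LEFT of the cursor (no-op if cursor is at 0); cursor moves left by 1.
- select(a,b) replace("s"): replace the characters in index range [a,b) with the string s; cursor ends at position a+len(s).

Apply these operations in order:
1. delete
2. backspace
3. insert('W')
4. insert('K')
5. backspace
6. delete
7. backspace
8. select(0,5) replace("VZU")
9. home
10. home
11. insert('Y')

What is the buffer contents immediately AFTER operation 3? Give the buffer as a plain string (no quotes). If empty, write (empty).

Answer: WANSDGZ

Derivation:
After op 1 (delete): buf='ANSDGZ' cursor=0
After op 2 (backspace): buf='ANSDGZ' cursor=0
After op 3 (insert('W')): buf='WANSDGZ' cursor=1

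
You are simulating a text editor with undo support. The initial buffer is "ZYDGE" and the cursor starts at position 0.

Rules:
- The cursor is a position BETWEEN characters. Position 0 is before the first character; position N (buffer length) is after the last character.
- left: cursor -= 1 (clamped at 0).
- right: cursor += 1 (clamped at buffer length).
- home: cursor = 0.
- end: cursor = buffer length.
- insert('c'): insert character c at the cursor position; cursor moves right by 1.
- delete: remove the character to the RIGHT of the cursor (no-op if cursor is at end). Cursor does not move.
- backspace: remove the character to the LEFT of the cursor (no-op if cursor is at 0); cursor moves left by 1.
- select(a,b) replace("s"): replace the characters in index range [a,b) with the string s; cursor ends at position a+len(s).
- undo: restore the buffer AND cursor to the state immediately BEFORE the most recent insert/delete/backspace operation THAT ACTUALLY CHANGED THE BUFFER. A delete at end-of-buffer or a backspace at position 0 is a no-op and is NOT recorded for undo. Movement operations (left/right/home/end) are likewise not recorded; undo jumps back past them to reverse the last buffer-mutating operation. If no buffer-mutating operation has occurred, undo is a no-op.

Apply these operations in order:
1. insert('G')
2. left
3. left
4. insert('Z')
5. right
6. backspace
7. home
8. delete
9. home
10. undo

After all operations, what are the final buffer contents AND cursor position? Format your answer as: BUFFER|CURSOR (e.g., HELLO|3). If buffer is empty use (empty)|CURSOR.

Answer: ZZYDGE|0

Derivation:
After op 1 (insert('G')): buf='GZYDGE' cursor=1
After op 2 (left): buf='GZYDGE' cursor=0
After op 3 (left): buf='GZYDGE' cursor=0
After op 4 (insert('Z')): buf='ZGZYDGE' cursor=1
After op 5 (right): buf='ZGZYDGE' cursor=2
After op 6 (backspace): buf='ZZYDGE' cursor=1
After op 7 (home): buf='ZZYDGE' cursor=0
After op 8 (delete): buf='ZYDGE' cursor=0
After op 9 (home): buf='ZYDGE' cursor=0
After op 10 (undo): buf='ZZYDGE' cursor=0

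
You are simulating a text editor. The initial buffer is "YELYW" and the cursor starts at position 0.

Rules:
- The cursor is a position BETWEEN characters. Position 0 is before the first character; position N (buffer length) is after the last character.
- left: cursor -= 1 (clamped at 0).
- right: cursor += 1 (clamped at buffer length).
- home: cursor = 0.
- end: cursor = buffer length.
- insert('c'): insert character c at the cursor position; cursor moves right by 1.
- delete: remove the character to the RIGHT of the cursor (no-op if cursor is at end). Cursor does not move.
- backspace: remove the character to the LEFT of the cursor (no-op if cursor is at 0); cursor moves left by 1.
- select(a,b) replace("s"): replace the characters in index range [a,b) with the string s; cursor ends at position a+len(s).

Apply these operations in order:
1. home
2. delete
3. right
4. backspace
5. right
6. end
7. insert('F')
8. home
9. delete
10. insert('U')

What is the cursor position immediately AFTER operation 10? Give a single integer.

Answer: 1

Derivation:
After op 1 (home): buf='YELYW' cursor=0
After op 2 (delete): buf='ELYW' cursor=0
After op 3 (right): buf='ELYW' cursor=1
After op 4 (backspace): buf='LYW' cursor=0
After op 5 (right): buf='LYW' cursor=1
After op 6 (end): buf='LYW' cursor=3
After op 7 (insert('F')): buf='LYWF' cursor=4
After op 8 (home): buf='LYWF' cursor=0
After op 9 (delete): buf='YWF' cursor=0
After op 10 (insert('U')): buf='UYWF' cursor=1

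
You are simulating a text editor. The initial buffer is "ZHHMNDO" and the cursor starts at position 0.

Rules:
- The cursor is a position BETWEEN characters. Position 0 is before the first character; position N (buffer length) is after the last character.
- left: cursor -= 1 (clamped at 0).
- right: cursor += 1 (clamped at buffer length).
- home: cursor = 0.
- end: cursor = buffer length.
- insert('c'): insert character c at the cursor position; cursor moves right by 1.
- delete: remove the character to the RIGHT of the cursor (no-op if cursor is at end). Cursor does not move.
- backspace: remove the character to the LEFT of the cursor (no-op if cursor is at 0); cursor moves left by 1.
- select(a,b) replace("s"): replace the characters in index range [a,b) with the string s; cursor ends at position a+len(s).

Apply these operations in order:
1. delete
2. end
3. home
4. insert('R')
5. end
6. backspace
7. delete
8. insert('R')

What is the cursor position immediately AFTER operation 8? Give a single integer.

After op 1 (delete): buf='HHMNDO' cursor=0
After op 2 (end): buf='HHMNDO' cursor=6
After op 3 (home): buf='HHMNDO' cursor=0
After op 4 (insert('R')): buf='RHHMNDO' cursor=1
After op 5 (end): buf='RHHMNDO' cursor=7
After op 6 (backspace): buf='RHHMND' cursor=6
After op 7 (delete): buf='RHHMND' cursor=6
After op 8 (insert('R')): buf='RHHMNDR' cursor=7

Answer: 7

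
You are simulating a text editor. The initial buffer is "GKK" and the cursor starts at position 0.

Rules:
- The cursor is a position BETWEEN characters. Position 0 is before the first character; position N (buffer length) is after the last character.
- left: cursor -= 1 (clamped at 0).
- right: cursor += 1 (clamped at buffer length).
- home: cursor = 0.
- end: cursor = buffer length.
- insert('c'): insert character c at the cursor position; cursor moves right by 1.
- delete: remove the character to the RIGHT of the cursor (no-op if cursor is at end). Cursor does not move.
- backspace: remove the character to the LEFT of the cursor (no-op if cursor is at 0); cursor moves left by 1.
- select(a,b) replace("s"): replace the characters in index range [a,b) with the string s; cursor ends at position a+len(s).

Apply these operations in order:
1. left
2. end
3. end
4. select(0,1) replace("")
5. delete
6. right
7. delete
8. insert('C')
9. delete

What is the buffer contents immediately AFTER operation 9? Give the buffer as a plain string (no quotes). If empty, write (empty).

Answer: KC

Derivation:
After op 1 (left): buf='GKK' cursor=0
After op 2 (end): buf='GKK' cursor=3
After op 3 (end): buf='GKK' cursor=3
After op 4 (select(0,1) replace("")): buf='KK' cursor=0
After op 5 (delete): buf='K' cursor=0
After op 6 (right): buf='K' cursor=1
After op 7 (delete): buf='K' cursor=1
After op 8 (insert('C')): buf='KC' cursor=2
After op 9 (delete): buf='KC' cursor=2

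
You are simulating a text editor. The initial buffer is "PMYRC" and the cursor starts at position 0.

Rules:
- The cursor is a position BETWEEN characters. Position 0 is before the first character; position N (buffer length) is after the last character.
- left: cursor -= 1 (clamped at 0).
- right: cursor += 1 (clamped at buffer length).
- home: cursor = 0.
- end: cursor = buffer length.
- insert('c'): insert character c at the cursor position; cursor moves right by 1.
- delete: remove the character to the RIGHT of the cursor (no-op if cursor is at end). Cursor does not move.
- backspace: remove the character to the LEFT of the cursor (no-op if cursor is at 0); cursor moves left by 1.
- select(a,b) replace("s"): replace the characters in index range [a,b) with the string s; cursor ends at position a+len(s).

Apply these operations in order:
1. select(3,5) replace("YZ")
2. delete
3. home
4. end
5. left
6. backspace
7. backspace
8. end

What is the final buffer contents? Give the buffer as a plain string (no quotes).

After op 1 (select(3,5) replace("YZ")): buf='PMYYZ' cursor=5
After op 2 (delete): buf='PMYYZ' cursor=5
After op 3 (home): buf='PMYYZ' cursor=0
After op 4 (end): buf='PMYYZ' cursor=5
After op 5 (left): buf='PMYYZ' cursor=4
After op 6 (backspace): buf='PMYZ' cursor=3
After op 7 (backspace): buf='PMZ' cursor=2
After op 8 (end): buf='PMZ' cursor=3

Answer: PMZ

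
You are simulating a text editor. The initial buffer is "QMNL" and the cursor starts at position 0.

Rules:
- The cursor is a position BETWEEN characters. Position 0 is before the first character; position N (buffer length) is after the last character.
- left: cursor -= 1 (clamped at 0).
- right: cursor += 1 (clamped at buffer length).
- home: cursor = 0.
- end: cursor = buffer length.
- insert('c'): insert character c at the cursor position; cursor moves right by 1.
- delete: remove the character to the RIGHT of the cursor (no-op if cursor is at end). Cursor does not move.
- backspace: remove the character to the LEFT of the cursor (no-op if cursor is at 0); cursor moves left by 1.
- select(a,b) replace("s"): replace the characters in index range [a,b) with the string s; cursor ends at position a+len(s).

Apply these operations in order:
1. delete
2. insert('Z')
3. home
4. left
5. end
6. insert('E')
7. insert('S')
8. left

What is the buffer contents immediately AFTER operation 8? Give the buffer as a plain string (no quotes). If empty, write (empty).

Answer: ZMNLES

Derivation:
After op 1 (delete): buf='MNL' cursor=0
After op 2 (insert('Z')): buf='ZMNL' cursor=1
After op 3 (home): buf='ZMNL' cursor=0
After op 4 (left): buf='ZMNL' cursor=0
After op 5 (end): buf='ZMNL' cursor=4
After op 6 (insert('E')): buf='ZMNLE' cursor=5
After op 7 (insert('S')): buf='ZMNLES' cursor=6
After op 8 (left): buf='ZMNLES' cursor=5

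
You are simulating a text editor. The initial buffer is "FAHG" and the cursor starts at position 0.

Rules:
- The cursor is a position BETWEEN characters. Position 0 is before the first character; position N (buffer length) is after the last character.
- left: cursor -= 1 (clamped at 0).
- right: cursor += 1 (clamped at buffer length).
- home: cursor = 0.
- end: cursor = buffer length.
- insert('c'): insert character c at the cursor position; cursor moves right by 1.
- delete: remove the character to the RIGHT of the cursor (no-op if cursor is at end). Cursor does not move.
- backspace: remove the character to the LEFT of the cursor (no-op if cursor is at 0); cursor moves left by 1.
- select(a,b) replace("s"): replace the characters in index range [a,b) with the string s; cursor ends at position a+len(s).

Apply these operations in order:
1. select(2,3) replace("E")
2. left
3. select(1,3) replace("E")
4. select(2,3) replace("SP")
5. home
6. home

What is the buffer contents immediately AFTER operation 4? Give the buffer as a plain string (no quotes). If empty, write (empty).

After op 1 (select(2,3) replace("E")): buf='FAEG' cursor=3
After op 2 (left): buf='FAEG' cursor=2
After op 3 (select(1,3) replace("E")): buf='FEG' cursor=2
After op 4 (select(2,3) replace("SP")): buf='FESP' cursor=4

Answer: FESP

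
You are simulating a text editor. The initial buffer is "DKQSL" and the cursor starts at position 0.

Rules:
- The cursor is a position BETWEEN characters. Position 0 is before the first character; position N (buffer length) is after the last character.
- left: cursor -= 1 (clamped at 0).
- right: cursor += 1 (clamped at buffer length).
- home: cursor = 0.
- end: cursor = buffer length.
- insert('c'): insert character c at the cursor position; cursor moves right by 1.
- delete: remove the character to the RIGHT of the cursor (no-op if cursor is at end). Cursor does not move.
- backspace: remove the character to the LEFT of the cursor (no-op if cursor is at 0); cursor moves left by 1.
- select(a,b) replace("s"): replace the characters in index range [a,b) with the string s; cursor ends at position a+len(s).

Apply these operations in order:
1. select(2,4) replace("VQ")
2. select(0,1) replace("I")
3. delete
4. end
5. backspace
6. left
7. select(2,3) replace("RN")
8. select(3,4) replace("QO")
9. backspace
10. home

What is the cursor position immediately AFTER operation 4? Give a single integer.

After op 1 (select(2,4) replace("VQ")): buf='DKVQL' cursor=4
After op 2 (select(0,1) replace("I")): buf='IKVQL' cursor=1
After op 3 (delete): buf='IVQL' cursor=1
After op 4 (end): buf='IVQL' cursor=4

Answer: 4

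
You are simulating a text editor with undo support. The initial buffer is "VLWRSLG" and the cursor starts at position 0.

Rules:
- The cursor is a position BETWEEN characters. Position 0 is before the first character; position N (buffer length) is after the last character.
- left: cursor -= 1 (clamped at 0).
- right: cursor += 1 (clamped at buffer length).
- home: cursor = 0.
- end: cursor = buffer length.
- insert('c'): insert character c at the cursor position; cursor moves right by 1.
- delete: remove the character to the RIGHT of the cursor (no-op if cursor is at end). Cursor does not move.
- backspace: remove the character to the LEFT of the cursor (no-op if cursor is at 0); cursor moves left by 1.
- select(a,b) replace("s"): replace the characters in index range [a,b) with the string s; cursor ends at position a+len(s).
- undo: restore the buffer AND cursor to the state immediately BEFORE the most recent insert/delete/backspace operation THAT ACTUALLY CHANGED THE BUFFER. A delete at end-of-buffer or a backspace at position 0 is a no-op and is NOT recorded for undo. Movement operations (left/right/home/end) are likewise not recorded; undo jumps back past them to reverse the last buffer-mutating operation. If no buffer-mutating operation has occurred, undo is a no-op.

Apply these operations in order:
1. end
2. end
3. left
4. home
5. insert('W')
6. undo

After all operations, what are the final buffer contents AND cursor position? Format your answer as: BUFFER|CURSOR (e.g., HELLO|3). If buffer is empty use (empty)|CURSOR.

After op 1 (end): buf='VLWRSLG' cursor=7
After op 2 (end): buf='VLWRSLG' cursor=7
After op 3 (left): buf='VLWRSLG' cursor=6
After op 4 (home): buf='VLWRSLG' cursor=0
After op 5 (insert('W')): buf='WVLWRSLG' cursor=1
After op 6 (undo): buf='VLWRSLG' cursor=0

Answer: VLWRSLG|0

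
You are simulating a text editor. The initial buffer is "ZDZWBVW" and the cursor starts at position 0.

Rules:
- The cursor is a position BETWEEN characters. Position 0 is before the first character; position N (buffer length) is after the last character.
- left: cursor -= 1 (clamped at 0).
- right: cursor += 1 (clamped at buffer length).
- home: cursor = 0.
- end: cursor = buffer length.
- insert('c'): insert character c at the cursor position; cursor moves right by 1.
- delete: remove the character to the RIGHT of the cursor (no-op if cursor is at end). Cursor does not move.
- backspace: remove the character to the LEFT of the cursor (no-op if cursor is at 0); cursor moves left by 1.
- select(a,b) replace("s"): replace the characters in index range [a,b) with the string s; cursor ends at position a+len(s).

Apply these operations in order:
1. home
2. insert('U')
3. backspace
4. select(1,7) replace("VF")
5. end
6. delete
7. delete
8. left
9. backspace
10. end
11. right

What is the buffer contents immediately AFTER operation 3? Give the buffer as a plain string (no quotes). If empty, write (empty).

After op 1 (home): buf='ZDZWBVW' cursor=0
After op 2 (insert('U')): buf='UZDZWBVW' cursor=1
After op 3 (backspace): buf='ZDZWBVW' cursor=0

Answer: ZDZWBVW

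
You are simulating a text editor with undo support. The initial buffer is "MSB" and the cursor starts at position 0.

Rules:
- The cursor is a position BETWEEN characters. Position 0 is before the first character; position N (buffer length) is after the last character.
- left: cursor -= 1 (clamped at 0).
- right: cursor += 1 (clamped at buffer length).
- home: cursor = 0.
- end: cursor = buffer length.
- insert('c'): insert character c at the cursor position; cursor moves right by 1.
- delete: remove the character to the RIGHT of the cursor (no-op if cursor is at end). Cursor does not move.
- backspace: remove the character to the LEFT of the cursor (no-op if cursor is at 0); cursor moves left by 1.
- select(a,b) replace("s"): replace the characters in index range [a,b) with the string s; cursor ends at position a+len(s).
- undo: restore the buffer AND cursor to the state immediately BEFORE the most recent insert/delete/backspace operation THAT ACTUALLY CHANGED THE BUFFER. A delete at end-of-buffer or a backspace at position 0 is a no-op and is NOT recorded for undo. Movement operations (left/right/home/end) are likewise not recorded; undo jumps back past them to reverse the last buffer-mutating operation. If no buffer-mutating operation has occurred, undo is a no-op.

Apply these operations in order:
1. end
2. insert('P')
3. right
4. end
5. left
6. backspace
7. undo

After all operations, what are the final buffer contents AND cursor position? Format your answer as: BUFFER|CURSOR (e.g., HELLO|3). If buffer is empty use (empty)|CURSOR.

After op 1 (end): buf='MSB' cursor=3
After op 2 (insert('P')): buf='MSBP' cursor=4
After op 3 (right): buf='MSBP' cursor=4
After op 4 (end): buf='MSBP' cursor=4
After op 5 (left): buf='MSBP' cursor=3
After op 6 (backspace): buf='MSP' cursor=2
After op 7 (undo): buf='MSBP' cursor=3

Answer: MSBP|3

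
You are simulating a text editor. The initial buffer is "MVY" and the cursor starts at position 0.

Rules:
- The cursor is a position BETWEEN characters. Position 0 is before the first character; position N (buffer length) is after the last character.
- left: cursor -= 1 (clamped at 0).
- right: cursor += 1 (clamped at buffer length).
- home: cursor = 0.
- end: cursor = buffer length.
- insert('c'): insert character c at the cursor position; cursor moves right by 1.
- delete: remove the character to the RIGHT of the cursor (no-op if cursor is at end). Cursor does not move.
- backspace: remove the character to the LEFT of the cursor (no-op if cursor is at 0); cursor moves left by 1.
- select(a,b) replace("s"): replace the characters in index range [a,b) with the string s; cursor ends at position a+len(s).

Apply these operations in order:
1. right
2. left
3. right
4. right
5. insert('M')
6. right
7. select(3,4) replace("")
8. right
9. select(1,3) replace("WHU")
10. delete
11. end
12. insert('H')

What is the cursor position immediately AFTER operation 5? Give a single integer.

After op 1 (right): buf='MVY' cursor=1
After op 2 (left): buf='MVY' cursor=0
After op 3 (right): buf='MVY' cursor=1
After op 4 (right): buf='MVY' cursor=2
After op 5 (insert('M')): buf='MVMY' cursor=3

Answer: 3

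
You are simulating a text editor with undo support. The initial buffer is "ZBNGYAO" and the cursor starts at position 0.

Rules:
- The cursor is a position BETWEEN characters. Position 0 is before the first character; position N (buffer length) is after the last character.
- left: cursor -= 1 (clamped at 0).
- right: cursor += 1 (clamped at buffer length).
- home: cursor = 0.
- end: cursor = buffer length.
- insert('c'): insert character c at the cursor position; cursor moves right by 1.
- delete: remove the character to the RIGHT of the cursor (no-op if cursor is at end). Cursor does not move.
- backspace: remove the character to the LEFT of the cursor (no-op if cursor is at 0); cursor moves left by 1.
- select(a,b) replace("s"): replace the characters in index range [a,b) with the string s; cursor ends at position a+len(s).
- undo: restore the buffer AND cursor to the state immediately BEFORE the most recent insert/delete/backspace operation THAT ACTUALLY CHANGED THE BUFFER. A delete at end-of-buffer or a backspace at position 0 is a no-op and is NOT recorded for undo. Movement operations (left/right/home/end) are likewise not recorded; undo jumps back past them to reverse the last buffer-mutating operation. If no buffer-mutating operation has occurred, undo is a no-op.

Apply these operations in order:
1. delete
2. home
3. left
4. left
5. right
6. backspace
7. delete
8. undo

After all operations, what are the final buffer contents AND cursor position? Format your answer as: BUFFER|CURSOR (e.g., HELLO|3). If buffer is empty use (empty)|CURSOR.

Answer: NGYAO|0

Derivation:
After op 1 (delete): buf='BNGYAO' cursor=0
After op 2 (home): buf='BNGYAO' cursor=0
After op 3 (left): buf='BNGYAO' cursor=0
After op 4 (left): buf='BNGYAO' cursor=0
After op 5 (right): buf='BNGYAO' cursor=1
After op 6 (backspace): buf='NGYAO' cursor=0
After op 7 (delete): buf='GYAO' cursor=0
After op 8 (undo): buf='NGYAO' cursor=0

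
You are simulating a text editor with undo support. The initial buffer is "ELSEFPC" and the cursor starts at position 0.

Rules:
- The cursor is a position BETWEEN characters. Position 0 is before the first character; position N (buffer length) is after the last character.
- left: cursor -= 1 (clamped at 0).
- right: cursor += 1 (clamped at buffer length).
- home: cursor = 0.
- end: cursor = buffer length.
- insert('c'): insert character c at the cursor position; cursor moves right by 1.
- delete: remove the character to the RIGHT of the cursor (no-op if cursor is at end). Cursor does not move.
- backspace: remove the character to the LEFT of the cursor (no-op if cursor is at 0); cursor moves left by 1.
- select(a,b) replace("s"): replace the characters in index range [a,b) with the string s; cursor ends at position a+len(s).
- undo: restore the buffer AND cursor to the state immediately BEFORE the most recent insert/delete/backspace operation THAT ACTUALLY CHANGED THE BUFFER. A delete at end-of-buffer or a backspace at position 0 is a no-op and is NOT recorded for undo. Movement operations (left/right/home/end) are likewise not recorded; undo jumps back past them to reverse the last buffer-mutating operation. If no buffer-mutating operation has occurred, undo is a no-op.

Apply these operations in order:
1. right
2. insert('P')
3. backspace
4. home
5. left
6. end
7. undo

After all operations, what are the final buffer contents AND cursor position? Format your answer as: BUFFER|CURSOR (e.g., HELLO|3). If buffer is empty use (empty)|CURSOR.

Answer: EPLSEFPC|2

Derivation:
After op 1 (right): buf='ELSEFPC' cursor=1
After op 2 (insert('P')): buf='EPLSEFPC' cursor=2
After op 3 (backspace): buf='ELSEFPC' cursor=1
After op 4 (home): buf='ELSEFPC' cursor=0
After op 5 (left): buf='ELSEFPC' cursor=0
After op 6 (end): buf='ELSEFPC' cursor=7
After op 7 (undo): buf='EPLSEFPC' cursor=2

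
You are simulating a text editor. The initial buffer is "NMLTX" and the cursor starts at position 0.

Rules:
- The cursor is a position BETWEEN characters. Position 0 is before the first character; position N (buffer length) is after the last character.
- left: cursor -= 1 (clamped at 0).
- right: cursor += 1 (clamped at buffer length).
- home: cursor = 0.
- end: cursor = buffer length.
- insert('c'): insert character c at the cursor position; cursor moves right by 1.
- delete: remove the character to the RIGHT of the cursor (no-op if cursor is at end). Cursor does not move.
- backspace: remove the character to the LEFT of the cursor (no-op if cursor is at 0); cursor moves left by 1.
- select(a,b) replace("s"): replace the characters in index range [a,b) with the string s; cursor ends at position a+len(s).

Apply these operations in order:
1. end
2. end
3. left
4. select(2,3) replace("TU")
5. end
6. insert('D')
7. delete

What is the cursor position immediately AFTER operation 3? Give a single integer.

Answer: 4

Derivation:
After op 1 (end): buf='NMLTX' cursor=5
After op 2 (end): buf='NMLTX' cursor=5
After op 3 (left): buf='NMLTX' cursor=4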